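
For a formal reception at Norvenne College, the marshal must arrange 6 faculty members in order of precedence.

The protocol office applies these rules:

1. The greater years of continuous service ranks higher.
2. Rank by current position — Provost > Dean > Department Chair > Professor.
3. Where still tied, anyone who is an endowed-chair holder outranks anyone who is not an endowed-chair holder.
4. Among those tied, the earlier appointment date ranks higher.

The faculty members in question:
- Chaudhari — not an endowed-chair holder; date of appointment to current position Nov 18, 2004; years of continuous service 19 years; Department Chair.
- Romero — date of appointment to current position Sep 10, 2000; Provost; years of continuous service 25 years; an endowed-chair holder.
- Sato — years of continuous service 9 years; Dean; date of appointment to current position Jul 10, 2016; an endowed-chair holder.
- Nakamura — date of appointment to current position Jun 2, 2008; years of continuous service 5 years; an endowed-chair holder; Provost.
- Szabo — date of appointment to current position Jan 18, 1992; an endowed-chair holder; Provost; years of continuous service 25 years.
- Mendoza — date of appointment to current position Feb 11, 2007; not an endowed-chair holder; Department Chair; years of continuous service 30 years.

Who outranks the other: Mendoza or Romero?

By years of continuous service (higher first): Mendoza (30 years); then Szabo and Romero (both 25 years); then Chaudhari (19 years); then Sato (9 years); then Nakamura (5 years).
Szabo and Romero are each Provost, so the next rule applies.
Szabo and Romero are each an endowed-chair holder, so the next rule applies.
Among Szabo and Romero, by date of appointment to current position (earlier first): Szabo (Jan 18, 1992) before Romero (Sep 10, 2000).
So Mendoza takes precedence.

Mendoza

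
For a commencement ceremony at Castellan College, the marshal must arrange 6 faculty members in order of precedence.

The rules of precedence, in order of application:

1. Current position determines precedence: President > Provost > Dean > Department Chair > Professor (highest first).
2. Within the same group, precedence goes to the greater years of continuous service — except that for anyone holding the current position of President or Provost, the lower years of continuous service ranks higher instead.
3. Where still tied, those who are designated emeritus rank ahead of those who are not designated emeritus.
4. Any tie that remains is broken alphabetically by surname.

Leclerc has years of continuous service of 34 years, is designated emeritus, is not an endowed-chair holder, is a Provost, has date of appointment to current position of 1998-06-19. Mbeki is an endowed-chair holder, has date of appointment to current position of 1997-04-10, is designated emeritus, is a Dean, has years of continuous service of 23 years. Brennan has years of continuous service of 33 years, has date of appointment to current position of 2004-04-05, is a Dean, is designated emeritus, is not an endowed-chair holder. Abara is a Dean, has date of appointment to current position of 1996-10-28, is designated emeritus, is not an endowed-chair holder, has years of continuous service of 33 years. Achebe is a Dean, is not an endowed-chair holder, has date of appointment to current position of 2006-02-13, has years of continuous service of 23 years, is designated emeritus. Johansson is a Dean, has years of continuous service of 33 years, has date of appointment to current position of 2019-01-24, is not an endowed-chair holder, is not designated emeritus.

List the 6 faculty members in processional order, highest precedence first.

Leclerc, Abara, Brennan, Johansson, Achebe, Mbeki

By current position: Leclerc (Provost); then Abara, Brennan, Johansson, Achebe and Mbeki (Dean).
Among Abara, Brennan, Johansson, Achebe and Mbeki, by years of continuous service (higher first): Abara, Brennan and Johansson (33 years) before Achebe and Mbeki (23 years).
Among Abara, Brennan and Johansson, designated emeritus before not designated emeritus: Abara and Brennan (designated emeritus) before Johansson (not designated emeritus).
Among Abara and Brennan, alphabetically by surname: Abara before Brennan.
Achebe and Mbeki are each designated emeritus, so the next rule applies.
Among Achebe and Mbeki, alphabetically by surname: Achebe before Mbeki.
Full order: Leclerc, Abara, Brennan, Johansson, Achebe, Mbeki.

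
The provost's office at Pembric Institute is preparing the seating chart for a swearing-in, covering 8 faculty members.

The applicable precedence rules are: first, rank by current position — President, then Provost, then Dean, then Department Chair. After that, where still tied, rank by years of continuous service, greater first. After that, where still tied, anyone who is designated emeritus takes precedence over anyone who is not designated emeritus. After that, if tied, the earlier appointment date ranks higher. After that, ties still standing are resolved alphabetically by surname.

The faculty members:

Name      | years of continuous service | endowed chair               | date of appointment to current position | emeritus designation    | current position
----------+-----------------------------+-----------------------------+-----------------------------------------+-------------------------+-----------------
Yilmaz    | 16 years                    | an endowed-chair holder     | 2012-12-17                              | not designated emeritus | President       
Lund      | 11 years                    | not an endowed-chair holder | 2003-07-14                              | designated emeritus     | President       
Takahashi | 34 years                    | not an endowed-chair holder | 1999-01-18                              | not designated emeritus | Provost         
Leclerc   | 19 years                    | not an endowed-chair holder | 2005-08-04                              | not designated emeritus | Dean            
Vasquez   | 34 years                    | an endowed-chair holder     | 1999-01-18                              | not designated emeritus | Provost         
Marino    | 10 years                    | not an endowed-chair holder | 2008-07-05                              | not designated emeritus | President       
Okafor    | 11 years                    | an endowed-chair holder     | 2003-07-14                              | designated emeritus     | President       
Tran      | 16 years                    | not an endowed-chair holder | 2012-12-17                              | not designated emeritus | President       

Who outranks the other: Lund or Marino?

By current position: Tran, Yilmaz, Lund, Okafor and Marino (President); then Takahashi and Vasquez (Provost); then Leclerc (Dean).
Among Tran, Yilmaz, Lund, Okafor and Marino, by years of continuous service (higher first): Tran and Yilmaz (16 years) before Lund and Okafor (11 years) before Marino (10 years).
Tran and Yilmaz are each not designated emeritus, so the next rule applies.
Tran and Yilmaz both have date of appointment to current position 2012-12-17, so the next rule applies.
Among Tran and Yilmaz, alphabetically by surname: Tran before Yilmaz.
Lund and Okafor are each designated emeritus, so the next rule applies.
Lund and Okafor both have date of appointment to current position 2003-07-14, so the next rule applies.
Among Lund and Okafor, alphabetically by surname: Lund before Okafor.
Takahashi and Vasquez both have years of continuous service 34 years, so the next rule applies.
Takahashi and Vasquez are each not designated emeritus, so the next rule applies.
Takahashi and Vasquez both have date of appointment to current position 1999-01-18, so the next rule applies.
Among Takahashi and Vasquez, alphabetically by surname: Takahashi before Vasquez.
So Lund takes precedence.

Lund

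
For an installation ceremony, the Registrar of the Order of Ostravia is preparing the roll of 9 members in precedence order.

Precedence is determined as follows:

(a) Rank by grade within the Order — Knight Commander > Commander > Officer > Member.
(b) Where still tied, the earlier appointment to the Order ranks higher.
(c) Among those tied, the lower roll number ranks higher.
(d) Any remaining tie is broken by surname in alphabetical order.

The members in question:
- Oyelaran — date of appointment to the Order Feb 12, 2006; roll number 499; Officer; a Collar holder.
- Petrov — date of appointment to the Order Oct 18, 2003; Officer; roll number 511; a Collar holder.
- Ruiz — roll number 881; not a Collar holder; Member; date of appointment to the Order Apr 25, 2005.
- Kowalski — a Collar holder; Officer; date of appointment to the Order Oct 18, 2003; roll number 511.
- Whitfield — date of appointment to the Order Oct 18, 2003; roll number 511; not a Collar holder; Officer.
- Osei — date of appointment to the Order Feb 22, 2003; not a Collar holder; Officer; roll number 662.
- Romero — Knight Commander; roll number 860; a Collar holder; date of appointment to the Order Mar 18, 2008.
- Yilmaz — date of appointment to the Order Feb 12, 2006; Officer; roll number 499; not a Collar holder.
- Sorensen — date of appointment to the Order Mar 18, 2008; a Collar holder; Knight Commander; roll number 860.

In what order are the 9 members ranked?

By grade within the Order: Romero and Sorensen (Knight Commander); then Osei, Kowalski, Petrov, Whitfield, Oyelaran and Yilmaz (Officer); then Ruiz (Member).
Romero and Sorensen both have date of appointment to the Order Mar 18, 2008, so the next rule applies.
Romero and Sorensen both have roll number 860, so the next rule applies.
Among Romero and Sorensen, alphabetically by surname: Romero before Sorensen.
Among Osei, Kowalski, Petrov, Whitfield, Oyelaran and Yilmaz, by date of appointment to the Order (earlier first): Osei (Feb 22, 2003) before Kowalski, Petrov and Whitfield (Oct 18, 2003) before Oyelaran and Yilmaz (Feb 12, 2006).
Kowalski, Petrov and Whitfield all have roll number 511, so the next rule applies.
Among Kowalski, Petrov and Whitfield, alphabetically by surname: Kowalski before Petrov before Whitfield.
Oyelaran and Yilmaz both have roll number 499, so the next rule applies.
Among Oyelaran and Yilmaz, alphabetically by surname: Oyelaran before Yilmaz.
Full order: Romero, Sorensen, Osei, Kowalski, Petrov, Whitfield, Oyelaran, Yilmaz, Ruiz.

Romero, Sorensen, Osei, Kowalski, Petrov, Whitfield, Oyelaran, Yilmaz, Ruiz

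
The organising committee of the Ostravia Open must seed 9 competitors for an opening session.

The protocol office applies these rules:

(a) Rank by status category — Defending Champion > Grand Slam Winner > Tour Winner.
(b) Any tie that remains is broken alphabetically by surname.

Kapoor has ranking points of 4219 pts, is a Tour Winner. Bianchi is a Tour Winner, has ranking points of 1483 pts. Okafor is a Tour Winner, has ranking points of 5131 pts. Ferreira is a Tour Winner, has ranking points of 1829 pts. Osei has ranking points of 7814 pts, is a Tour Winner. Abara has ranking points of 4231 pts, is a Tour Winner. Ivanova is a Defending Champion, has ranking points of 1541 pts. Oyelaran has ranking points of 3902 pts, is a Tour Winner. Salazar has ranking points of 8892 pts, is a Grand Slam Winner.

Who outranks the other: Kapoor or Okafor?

By status category: Ivanova (Defending Champion); then Salazar (Grand Slam Winner); then Abara, Bianchi, Ferreira, Kapoor, Okafor, Osei and Oyelaran (Tour Winner).
Among Abara, Bianchi, Ferreira, Kapoor, Okafor, Osei and Oyelaran, alphabetically by surname: Abara before Bianchi before Ferreira before Kapoor before Okafor before Osei before Oyelaran.
So Kapoor takes precedence.

Kapoor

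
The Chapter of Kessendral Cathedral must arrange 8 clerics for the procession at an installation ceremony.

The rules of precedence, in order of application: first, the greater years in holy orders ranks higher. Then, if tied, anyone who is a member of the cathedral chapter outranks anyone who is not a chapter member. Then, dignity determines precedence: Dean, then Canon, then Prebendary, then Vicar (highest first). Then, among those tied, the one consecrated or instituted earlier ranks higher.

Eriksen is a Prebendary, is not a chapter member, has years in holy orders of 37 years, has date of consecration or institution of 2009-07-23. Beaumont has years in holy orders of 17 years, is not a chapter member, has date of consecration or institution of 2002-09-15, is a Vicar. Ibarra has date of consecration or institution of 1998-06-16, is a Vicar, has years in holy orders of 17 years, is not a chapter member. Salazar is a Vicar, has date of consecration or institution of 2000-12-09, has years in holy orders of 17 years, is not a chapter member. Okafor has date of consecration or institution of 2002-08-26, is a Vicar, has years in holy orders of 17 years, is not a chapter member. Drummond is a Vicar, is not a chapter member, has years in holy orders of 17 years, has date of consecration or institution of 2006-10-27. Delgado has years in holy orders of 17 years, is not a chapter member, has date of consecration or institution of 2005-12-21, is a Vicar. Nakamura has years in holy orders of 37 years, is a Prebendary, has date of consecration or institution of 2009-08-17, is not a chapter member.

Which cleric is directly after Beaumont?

Delgado

By years in holy orders (higher first): Eriksen and Nakamura (both 37 years); then Ibarra, Salazar, Okafor, Beaumont, Delgado and Drummond (each 17 years).
Eriksen and Nakamura are each not a chapter member, so the next rule applies.
Eriksen and Nakamura are each Prebendary, so the next rule applies.
Among Eriksen and Nakamura, by date of consecration or institution (earlier first): Eriksen (2009-07-23) before Nakamura (2009-08-17).
Ibarra, Salazar, Okafor, Beaumont, Delgado and Drummond are each not a chapter member, so the next rule applies.
Ibarra, Salazar, Okafor, Beaumont, Delgado and Drummond are each Vicar, so the next rule applies.
Among Ibarra, Salazar, Okafor, Beaumont, Delgado and Drummond, by date of consecration or institution (earlier first): Ibarra (1998-06-16) before Salazar (2000-12-09) before Okafor (2002-08-26) before Beaumont (2002-09-15) before Delgado (2005-12-21) before Drummond (2006-10-27).
Order: Eriksen, Nakamura, Ibarra, Salazar, Okafor, Beaumont, Delgado, Drummond.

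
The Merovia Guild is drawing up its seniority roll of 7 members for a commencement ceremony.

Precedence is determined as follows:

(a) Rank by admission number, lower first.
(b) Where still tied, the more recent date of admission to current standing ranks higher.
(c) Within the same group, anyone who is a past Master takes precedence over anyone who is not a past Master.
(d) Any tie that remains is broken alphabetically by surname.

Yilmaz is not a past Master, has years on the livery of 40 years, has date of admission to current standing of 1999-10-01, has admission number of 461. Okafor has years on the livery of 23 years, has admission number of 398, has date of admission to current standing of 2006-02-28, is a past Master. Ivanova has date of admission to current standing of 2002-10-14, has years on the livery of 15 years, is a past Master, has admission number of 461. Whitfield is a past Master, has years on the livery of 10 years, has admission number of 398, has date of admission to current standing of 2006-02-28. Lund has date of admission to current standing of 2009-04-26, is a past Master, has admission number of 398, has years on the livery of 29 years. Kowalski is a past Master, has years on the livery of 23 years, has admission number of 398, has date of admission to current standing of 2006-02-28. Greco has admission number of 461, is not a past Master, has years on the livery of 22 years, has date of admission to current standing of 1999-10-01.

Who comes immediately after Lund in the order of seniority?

Kowalski

By admission number (lower first): Lund, Kowalski, Okafor and Whitfield (each 398); then Ivanova, Greco and Yilmaz (each 461).
Among Lund, Kowalski, Okafor and Whitfield, by date of admission to current standing (later first): Lund (2009-04-26) before Kowalski, Okafor and Whitfield (2006-02-28).
Kowalski, Okafor and Whitfield are each a past Master, so the next rule applies.
Among Kowalski, Okafor and Whitfield, alphabetically by surname: Kowalski before Okafor before Whitfield.
Among Ivanova, Greco and Yilmaz, by date of admission to current standing (later first): Ivanova (2002-10-14) before Greco and Yilmaz (1999-10-01).
Greco and Yilmaz are each not a past Master, so the next rule applies.
Among Greco and Yilmaz, alphabetically by surname: Greco before Yilmaz.
Order: Lund, Kowalski, Okafor, Whitfield, Ivanova, Greco, Yilmaz.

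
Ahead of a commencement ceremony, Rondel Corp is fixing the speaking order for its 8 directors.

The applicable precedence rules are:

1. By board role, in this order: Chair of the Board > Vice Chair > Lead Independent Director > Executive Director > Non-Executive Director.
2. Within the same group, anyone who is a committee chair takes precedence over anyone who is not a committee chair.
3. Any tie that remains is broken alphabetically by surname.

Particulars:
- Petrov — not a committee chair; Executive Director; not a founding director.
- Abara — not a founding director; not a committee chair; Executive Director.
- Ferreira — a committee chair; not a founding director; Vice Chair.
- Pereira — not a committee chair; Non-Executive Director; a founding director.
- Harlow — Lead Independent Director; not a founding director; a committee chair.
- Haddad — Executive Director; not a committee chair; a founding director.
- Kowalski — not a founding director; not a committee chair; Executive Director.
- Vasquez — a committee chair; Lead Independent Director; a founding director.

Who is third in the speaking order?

Vasquez

By board role: Ferreira (Vice Chair); then Harlow and Vasquez (Lead Independent Director); then Abara, Haddad, Kowalski and Petrov (Executive Director); then Pereira (Non-Executive Director).
Harlow and Vasquez are each a committee chair, so the next rule applies.
Among Harlow and Vasquez, alphabetically by surname: Harlow before Vasquez.
Abara, Haddad, Kowalski and Petrov are each not a committee chair, so the next rule applies.
Among Abara, Haddad, Kowalski and Petrov, alphabetically by surname: Abara before Haddad before Kowalski before Petrov.
Order: Ferreira, Harlow, Vasquez, Abara, Haddad, Kowalski, Petrov, Pereira.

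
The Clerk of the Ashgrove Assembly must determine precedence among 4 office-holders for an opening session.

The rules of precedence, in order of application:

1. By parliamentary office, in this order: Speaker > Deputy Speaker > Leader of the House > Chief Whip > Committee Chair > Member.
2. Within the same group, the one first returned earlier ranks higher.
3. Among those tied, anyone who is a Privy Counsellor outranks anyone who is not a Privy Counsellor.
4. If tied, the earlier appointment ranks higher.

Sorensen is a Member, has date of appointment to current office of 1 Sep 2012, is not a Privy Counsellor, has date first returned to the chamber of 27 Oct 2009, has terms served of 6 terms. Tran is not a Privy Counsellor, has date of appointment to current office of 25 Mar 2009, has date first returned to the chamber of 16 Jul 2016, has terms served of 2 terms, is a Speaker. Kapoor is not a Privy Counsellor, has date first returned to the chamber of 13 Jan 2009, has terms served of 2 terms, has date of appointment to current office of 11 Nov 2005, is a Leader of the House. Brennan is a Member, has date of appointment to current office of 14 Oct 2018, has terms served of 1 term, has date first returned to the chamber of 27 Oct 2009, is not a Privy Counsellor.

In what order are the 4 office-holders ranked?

Tran, Kapoor, Sorensen, Brennan

By parliamentary office: Tran (Speaker); then Kapoor (Leader of the House); then Sorensen and Brennan (Member).
Sorensen and Brennan both have date first returned to the chamber 27 Oct 2009, so the next rule applies.
Sorensen and Brennan are each not a Privy Counsellor, so the next rule applies.
Among Sorensen and Brennan, by date of appointment to current office (earlier first): Sorensen (1 Sep 2012) before Brennan (14 Oct 2018).
Full order: Tran, Kapoor, Sorensen, Brennan.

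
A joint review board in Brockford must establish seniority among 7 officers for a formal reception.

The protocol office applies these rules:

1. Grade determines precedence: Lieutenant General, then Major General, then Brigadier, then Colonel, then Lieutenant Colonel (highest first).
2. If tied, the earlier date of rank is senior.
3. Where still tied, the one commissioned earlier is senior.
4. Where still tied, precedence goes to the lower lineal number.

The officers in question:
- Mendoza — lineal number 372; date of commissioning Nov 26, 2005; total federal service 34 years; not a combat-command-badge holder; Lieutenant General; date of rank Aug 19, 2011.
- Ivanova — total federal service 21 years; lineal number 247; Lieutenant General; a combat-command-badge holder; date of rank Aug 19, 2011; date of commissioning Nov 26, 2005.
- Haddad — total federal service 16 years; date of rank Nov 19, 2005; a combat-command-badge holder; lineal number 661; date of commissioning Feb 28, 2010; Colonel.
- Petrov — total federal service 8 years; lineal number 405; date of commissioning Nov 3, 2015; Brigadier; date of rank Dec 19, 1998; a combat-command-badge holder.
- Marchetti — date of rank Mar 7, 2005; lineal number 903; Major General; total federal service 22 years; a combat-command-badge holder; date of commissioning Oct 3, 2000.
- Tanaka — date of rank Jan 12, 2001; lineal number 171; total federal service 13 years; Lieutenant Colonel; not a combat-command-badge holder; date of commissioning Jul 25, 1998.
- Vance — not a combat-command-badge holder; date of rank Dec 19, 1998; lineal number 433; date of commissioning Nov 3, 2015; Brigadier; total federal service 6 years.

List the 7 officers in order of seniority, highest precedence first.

Ivanova, Mendoza, Marchetti, Petrov, Vance, Haddad, Tanaka

By grade: Ivanova and Mendoza (Lieutenant General); then Marchetti (Major General); then Petrov and Vance (Brigadier); then Haddad (Colonel); then Tanaka (Lieutenant Colonel).
Ivanova and Mendoza both have date of rank Aug 19, 2011, so the next rule applies.
Ivanova and Mendoza both have date of commissioning Nov 26, 2005, so the next rule applies.
Among Ivanova and Mendoza, by lineal number (lower first): Ivanova (247) before Mendoza (372).
Petrov and Vance both have date of rank Dec 19, 1998, so the next rule applies.
Petrov and Vance both have date of commissioning Nov 3, 2015, so the next rule applies.
Among Petrov and Vance, by lineal number (lower first): Petrov (405) before Vance (433).
Full order: Ivanova, Mendoza, Marchetti, Petrov, Vance, Haddad, Tanaka.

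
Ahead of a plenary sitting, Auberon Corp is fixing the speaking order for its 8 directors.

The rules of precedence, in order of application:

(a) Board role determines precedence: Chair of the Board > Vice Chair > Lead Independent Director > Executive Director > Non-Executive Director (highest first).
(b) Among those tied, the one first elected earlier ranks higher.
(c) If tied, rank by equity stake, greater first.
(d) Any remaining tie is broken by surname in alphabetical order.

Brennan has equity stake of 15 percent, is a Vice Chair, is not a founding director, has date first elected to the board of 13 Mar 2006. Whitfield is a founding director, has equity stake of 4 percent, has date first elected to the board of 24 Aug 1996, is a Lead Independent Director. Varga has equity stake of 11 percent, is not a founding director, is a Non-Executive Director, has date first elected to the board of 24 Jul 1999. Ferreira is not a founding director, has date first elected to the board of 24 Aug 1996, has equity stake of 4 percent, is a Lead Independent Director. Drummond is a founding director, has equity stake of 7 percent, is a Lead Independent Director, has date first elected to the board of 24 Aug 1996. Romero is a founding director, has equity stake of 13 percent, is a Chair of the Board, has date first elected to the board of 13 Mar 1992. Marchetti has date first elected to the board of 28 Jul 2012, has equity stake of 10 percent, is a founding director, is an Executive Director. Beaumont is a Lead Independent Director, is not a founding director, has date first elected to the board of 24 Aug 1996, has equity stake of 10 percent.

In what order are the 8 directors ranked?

Romero, Brennan, Beaumont, Drummond, Ferreira, Whitfield, Marchetti, Varga

By board role: Romero (Chair of the Board); then Brennan (Vice Chair); then Beaumont, Drummond, Ferreira and Whitfield (Lead Independent Director); then Marchetti (Executive Director); then Varga (Non-Executive Director).
Beaumont, Drummond, Ferreira and Whitfield all have date first elected to the board 24 Aug 1996, so the next rule applies.
Among Beaumont, Drummond, Ferreira and Whitfield, by equity stake (higher first): Beaumont (10 percent) before Drummond (7 percent) before Ferreira and Whitfield (4 percent).
Among Ferreira and Whitfield, alphabetically by surname: Ferreira before Whitfield.
Full order: Romero, Brennan, Beaumont, Drummond, Ferreira, Whitfield, Marchetti, Varga.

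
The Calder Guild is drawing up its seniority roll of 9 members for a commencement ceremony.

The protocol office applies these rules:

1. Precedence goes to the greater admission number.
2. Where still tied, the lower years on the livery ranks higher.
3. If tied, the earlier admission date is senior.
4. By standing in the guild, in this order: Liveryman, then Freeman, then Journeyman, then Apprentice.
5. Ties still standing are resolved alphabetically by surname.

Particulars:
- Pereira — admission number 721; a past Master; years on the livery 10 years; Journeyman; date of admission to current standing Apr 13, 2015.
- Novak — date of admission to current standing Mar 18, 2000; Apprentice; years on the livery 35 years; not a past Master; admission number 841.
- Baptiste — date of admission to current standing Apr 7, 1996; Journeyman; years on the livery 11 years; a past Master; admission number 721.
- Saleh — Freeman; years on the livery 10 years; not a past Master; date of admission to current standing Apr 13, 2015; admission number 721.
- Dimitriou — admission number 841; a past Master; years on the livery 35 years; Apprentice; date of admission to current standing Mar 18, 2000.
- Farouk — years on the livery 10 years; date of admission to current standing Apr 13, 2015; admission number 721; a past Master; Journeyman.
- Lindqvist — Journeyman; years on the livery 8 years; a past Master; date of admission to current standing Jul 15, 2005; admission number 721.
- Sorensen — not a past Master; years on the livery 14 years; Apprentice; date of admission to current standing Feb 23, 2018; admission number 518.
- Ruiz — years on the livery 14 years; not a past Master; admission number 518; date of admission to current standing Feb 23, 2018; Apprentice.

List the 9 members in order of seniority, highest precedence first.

By admission number (higher first): Dimitriou and Novak (both 841); then Lindqvist, Saleh, Farouk, Pereira and Baptiste (each 721); then Ruiz and Sorensen (both 518).
Dimitriou and Novak both have years on the livery 35 years, so the next rule applies.
Dimitriou and Novak both have date of admission to current standing Mar 18, 2000, so the next rule applies.
Dimitriou and Novak are each Apprentice, so the next rule applies.
Among Dimitriou and Novak, alphabetically by surname: Dimitriou before Novak.
Among Lindqvist, Saleh, Farouk, Pereira and Baptiste, by years on the livery (lower first): Lindqvist (8 years) before Saleh, Farouk and Pereira (10 years) before Baptiste (11 years).
Saleh, Farouk and Pereira all have date of admission to current standing Apr 13, 2015, so the next rule applies.
Among Saleh, Farouk and Pereira, by standing in the guild: Saleh (Freeman) before Farouk and Pereira (Journeyman).
Among Farouk and Pereira, alphabetically by surname: Farouk before Pereira.
Ruiz and Sorensen both have years on the livery 14 years, so the next rule applies.
Ruiz and Sorensen both have date of admission to current standing Feb 23, 2018, so the next rule applies.
Ruiz and Sorensen are each Apprentice, so the next rule applies.
Among Ruiz and Sorensen, alphabetically by surname: Ruiz before Sorensen.
Full order: Dimitriou, Novak, Lindqvist, Saleh, Farouk, Pereira, Baptiste, Ruiz, Sorensen.

Dimitriou, Novak, Lindqvist, Saleh, Farouk, Pereira, Baptiste, Ruiz, Sorensen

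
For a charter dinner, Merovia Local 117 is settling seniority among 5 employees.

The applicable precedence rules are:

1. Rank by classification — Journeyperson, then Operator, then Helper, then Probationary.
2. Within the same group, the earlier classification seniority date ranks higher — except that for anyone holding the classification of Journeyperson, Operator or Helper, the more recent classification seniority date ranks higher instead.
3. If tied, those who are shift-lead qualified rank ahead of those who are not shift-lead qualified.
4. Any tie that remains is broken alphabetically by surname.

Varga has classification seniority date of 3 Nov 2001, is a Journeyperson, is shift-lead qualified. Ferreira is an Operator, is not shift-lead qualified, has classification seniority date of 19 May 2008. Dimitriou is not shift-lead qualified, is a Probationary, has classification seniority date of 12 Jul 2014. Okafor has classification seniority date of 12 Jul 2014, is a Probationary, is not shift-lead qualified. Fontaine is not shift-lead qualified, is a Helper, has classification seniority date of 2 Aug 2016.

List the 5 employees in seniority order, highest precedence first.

By classification: Varga (Journeyperson); then Ferreira (Operator); then Fontaine (Helper); then Dimitriou and Okafor (Probationary).
Dimitriou and Okafor both have classification seniority date 12 Jul 2014, so the next rule applies.
Dimitriou and Okafor are each not shift-lead qualified, so the next rule applies.
Among Dimitriou and Okafor, alphabetically by surname: Dimitriou before Okafor.
Full order: Varga, Ferreira, Fontaine, Dimitriou, Okafor.

Varga, Ferreira, Fontaine, Dimitriou, Okafor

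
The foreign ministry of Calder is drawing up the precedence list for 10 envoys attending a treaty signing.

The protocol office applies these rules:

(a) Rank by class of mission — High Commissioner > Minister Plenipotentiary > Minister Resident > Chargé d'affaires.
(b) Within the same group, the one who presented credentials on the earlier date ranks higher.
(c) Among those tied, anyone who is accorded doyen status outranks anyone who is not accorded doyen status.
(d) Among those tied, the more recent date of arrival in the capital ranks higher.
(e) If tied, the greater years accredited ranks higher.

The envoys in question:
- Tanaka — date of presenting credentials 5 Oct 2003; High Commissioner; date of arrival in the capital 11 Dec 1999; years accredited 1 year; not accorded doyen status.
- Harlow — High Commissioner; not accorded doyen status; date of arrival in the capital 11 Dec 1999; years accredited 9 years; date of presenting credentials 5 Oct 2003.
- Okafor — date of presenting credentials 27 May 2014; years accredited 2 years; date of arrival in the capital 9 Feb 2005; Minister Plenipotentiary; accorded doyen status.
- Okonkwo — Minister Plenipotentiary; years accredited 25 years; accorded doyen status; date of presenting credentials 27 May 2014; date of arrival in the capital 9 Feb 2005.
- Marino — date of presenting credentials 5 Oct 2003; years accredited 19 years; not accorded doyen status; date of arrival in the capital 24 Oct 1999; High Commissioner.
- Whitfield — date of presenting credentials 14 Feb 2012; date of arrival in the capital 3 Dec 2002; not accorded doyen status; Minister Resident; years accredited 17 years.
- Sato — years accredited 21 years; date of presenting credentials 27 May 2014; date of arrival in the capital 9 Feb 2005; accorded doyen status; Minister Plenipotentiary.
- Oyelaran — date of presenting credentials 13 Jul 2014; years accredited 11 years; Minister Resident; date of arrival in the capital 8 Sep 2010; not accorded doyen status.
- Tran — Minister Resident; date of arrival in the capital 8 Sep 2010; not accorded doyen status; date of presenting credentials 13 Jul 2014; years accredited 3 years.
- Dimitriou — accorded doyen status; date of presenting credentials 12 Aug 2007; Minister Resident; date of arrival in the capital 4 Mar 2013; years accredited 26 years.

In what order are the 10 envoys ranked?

By class of mission: Harlow, Tanaka and Marino (High Commissioner); then Okonkwo, Sato and Okafor (Minister Plenipotentiary); then Dimitriou, Whitfield, Oyelaran and Tran (Minister Resident).
Harlow, Tanaka and Marino all have date of presenting credentials 5 Oct 2003, so the next rule applies.
Harlow, Tanaka and Marino are each not accorded doyen status, so the next rule applies.
Among Harlow, Tanaka and Marino, by date of arrival in the capital (later first): Harlow and Tanaka (11 Dec 1999) before Marino (24 Oct 1999).
Among Harlow and Tanaka, by years accredited (higher first): Harlow (9 years) before Tanaka (1 year).
Okonkwo, Sato and Okafor all have date of presenting credentials 27 May 2014, so the next rule applies.
Okonkwo, Sato and Okafor are each accorded doyen status, so the next rule applies.
Okonkwo, Sato and Okafor all have date of arrival in the capital 9 Feb 2005, so the next rule applies.
Among Okonkwo, Sato and Okafor, by years accredited (higher first): Okonkwo (25 years) before Sato (21 years) before Okafor (2 years).
Among Dimitriou, Whitfield, Oyelaran and Tran, by date of presenting credentials (earlier first): Dimitriou (12 Aug 2007) before Whitfield (14 Feb 2012) before Oyelaran and Tran (13 Jul 2014).
Oyelaran and Tran are each not accorded doyen status, so the next rule applies.
Oyelaran and Tran both have date of arrival in the capital 8 Sep 2010, so the next rule applies.
Among Oyelaran and Tran, by years accredited (higher first): Oyelaran (11 years) before Tran (3 years).
Full order: Harlow, Tanaka, Marino, Okonkwo, Sato, Okafor, Dimitriou, Whitfield, Oyelaran, Tran.

Harlow, Tanaka, Marino, Okonkwo, Sato, Okafor, Dimitriou, Whitfield, Oyelaran, Tran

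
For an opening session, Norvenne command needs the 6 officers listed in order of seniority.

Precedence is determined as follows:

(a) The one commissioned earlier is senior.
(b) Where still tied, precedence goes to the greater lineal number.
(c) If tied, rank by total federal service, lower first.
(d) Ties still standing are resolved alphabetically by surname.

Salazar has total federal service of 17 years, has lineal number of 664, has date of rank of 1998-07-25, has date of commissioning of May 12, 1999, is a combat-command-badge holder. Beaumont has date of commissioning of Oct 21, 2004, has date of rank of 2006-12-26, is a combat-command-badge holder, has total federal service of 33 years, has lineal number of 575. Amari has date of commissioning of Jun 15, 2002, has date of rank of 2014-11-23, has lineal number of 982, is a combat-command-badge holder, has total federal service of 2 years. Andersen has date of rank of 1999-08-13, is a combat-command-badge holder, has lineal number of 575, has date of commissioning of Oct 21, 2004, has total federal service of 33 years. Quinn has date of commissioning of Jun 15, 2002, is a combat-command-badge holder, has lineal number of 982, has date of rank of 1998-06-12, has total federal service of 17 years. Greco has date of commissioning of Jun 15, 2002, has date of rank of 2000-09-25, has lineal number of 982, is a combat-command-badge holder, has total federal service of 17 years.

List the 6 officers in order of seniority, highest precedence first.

By date of commissioning (earlier first): Salazar (May 12, 1999); then Amari, Greco and Quinn (each Jun 15, 2002); then Andersen and Beaumont (both Oct 21, 2004).
Amari, Greco and Quinn all have lineal number 982, so the next rule applies.
Among Amari, Greco and Quinn, by total federal service (lower first): Amari (2 years) before Greco and Quinn (17 years).
Among Greco and Quinn, alphabetically by surname: Greco before Quinn.
Andersen and Beaumont both have lineal number 575, so the next rule applies.
Andersen and Beaumont both have total federal service 33 years, so the next rule applies.
Among Andersen and Beaumont, alphabetically by surname: Andersen before Beaumont.
Full order: Salazar, Amari, Greco, Quinn, Andersen, Beaumont.

Salazar, Amari, Greco, Quinn, Andersen, Beaumont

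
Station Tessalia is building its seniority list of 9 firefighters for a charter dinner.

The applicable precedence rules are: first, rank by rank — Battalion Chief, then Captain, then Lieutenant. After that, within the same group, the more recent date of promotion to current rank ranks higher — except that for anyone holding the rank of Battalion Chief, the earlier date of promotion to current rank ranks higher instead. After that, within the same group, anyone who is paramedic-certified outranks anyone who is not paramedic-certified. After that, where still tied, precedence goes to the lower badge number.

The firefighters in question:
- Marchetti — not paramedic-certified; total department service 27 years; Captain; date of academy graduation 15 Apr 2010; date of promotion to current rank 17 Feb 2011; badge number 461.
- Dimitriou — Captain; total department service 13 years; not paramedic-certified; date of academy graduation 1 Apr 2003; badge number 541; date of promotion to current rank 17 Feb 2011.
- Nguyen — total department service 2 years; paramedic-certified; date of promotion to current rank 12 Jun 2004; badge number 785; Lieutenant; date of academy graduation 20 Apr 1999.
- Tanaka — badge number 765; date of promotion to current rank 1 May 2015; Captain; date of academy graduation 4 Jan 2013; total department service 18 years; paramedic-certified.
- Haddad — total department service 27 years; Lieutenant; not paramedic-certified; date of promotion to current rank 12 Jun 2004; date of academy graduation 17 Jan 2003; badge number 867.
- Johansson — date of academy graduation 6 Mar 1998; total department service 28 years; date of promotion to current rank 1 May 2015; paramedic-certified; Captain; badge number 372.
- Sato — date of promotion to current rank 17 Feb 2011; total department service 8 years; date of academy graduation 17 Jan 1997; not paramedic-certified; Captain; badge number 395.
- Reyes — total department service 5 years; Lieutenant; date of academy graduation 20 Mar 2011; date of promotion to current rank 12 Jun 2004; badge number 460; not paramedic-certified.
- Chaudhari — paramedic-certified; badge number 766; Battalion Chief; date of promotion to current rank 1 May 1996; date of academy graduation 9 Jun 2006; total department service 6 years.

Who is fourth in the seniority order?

By rank: Chaudhari (Battalion Chief); then Johansson, Tanaka, Sato, Marchetti and Dimitriou (Captain); then Nguyen, Reyes and Haddad (Lieutenant).
Among Johansson, Tanaka, Sato, Marchetti and Dimitriou, by date of promotion to current rank (later first): Johansson and Tanaka (1 May 2015) before Sato, Marchetti and Dimitriou (17 Feb 2011).
Johansson and Tanaka are each paramedic-certified, so the next rule applies.
Among Johansson and Tanaka, by badge number (lower first): Johansson (372) before Tanaka (765).
Sato, Marchetti and Dimitriou are each not paramedic-certified, so the next rule applies.
Among Sato, Marchetti and Dimitriou, by badge number (lower first): Sato (395) before Marchetti (461) before Dimitriou (541).
Nguyen, Reyes and Haddad all have date of promotion to current rank 12 Jun 2004, so the next rule applies.
Among Nguyen, Reyes and Haddad, paramedic-certified before not paramedic-certified: Nguyen (paramedic-certified) before Reyes and Haddad (not paramedic-certified).
Among Reyes and Haddad, by badge number (lower first): Reyes (460) before Haddad (867).
Order: Chaudhari, Johansson, Tanaka, Sato, Marchetti, Dimitriou, Nguyen, Reyes, Haddad.

Sato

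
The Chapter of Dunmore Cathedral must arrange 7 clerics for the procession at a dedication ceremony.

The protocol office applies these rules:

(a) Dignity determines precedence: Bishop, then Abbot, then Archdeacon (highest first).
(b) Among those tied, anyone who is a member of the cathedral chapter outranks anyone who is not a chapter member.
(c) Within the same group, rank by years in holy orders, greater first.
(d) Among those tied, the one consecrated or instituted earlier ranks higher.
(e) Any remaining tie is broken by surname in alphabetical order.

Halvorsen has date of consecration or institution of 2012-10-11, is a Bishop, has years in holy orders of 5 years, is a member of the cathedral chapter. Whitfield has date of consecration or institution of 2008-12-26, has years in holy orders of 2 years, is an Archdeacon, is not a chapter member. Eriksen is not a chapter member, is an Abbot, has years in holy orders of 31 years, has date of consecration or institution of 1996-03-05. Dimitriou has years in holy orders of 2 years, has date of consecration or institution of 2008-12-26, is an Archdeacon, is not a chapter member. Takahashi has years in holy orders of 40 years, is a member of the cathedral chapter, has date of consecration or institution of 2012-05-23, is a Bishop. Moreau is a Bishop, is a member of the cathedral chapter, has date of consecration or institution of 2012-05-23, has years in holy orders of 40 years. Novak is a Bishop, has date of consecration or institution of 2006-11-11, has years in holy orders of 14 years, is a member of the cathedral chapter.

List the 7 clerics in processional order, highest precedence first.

Moreau, Takahashi, Novak, Halvorsen, Eriksen, Dimitriou, Whitfield

By dignity: Moreau, Takahashi, Novak and Halvorsen (Bishop); then Eriksen (Abbot); then Dimitriou and Whitfield (Archdeacon).
Moreau, Takahashi, Novak and Halvorsen are each a member of the cathedral chapter, so the next rule applies.
Among Moreau, Takahashi, Novak and Halvorsen, by years in holy orders (higher first): Moreau and Takahashi (40 years) before Novak (14 years) before Halvorsen (5 years).
Moreau and Takahashi both have date of consecration or institution 2012-05-23, so the next rule applies.
Among Moreau and Takahashi, alphabetically by surname: Moreau before Takahashi.
Dimitriou and Whitfield are each not a chapter member, so the next rule applies.
Dimitriou and Whitfield both have years in holy orders 2 years, so the next rule applies.
Dimitriou and Whitfield both have date of consecration or institution 2008-12-26, so the next rule applies.
Among Dimitriou and Whitfield, alphabetically by surname: Dimitriou before Whitfield.
Full order: Moreau, Takahashi, Novak, Halvorsen, Eriksen, Dimitriou, Whitfield.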